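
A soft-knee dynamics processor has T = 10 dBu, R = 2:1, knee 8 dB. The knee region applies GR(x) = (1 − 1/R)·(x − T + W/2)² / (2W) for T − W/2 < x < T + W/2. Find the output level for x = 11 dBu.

x − T + W/2 = 11 − 10 + 4 = 5.
GR = (1 − 1/2) × 5² / 16 = 0.5 × 25 / 16 = 0.78125 dB.
Output = 11 − 0.78125 = 10.21875 dBu.

10.21875 dBu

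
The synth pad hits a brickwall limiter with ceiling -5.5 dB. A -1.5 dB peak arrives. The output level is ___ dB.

-5.5 dB

At ∞:1, everything above -5.5 dB is held at the ceiling.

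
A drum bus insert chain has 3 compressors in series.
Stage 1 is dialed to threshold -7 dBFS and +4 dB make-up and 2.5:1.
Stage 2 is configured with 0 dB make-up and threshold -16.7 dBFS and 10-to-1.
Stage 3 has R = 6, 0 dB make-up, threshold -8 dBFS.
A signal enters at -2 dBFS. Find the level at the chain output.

-15.13 dBFS

Stage 1: -2 dBFS is 5 dB over -7 dBFS; at 2.5:1 that becomes 2 dB over, giving -5 dBFS; +4 dB make-up → -1 dBFS.
Stage 2: -1 dBFS is 15.7 dB over -16.7 dBFS; at 10:1 that becomes 1.57 dB over, giving -15.13 dBFS.
Stage 3: -15.13 dBFS ≤ -8 dBFS, so stage 3 doesn't engage; output -15.13 dBFS.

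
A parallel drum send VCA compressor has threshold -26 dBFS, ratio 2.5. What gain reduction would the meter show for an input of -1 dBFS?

The signal is 25 dB above threshold.
At 2.5:1, output sits 25/2.5 = 10 dB above threshold.
GR = overshoot in − overshoot out = 25 − 10 = 15 dB.

15 dB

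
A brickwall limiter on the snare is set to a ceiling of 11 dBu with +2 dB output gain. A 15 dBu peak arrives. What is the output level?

The limiter clamps the peak to its 11 dBu ceiling.
Output gain then adds 2 dB: 11 + 2 = 13 dBu.

13 dBu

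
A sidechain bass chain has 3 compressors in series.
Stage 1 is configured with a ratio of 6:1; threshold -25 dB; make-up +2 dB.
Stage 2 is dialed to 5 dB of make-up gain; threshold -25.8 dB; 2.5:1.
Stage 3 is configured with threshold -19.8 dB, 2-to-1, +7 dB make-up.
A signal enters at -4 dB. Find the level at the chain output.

Stage 1: 21 dB above -25 dB, reduced 6:1 to 3.5 dB above → -21.5 dB; +2 dB make-up → -19.5 dB.
Stage 2: overshoot 6.3 dB → 6.3/2.5 = 2.52 dB → -23.28 dB; +5 dB make-up → -18.28 dB.
Stage 3: overshoot 1.52 dB → 1.52/2 = 0.76 dB → -19.04 dB; +7 dB make-up → -12.04 dB.

-12.04 dB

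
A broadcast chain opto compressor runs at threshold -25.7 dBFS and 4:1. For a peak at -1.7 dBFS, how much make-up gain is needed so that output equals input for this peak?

Overshoot 24 dB → 24/4 = 6 dB after compression, so the compressed level is -25.7 + 6 = -19.7 dBFS.
Make-up = target − compressed = -1.7 − (-19.7) = 18 dB.

18 dB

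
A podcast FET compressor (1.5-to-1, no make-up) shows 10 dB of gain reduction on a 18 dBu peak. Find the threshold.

-12 dBu

Let T be the threshold. Output overshoot = (input overshoot)/R, so 8 − T = (18 − T)/1.5.
1.5·(8 − T) = 18 − T → 0.5·T = 12 − 18 = -6.
T = -6/0.5 = -12 dBu.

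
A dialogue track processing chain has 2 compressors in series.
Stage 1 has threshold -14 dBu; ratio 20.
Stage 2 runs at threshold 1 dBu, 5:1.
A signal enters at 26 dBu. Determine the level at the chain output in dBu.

Stage 1: 40 dB above -14 dBu, reduced 20:1 to 2 dB above → -12 dBu.
Stage 2: -12 dBu is at or below the 1 dBu threshold — no compression; output -12 dBu.

-12 dBu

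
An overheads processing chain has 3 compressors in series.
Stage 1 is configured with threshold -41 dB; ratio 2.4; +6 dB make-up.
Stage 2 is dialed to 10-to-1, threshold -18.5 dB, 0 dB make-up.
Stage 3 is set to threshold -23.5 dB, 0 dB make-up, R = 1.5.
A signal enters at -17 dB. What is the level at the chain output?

Stage 1: overshoot 24 dB → 24/2.4 = 10 dB → -31 dB; +6 dB make-up → -25 dB.
Stage 2: -25 dB is at or below the -18.5 dB threshold — no compression; output -25 dB.
Stage 3: -25 dB is at or below the -23.5 dB threshold — no compression; output -25 dB.

-25 dB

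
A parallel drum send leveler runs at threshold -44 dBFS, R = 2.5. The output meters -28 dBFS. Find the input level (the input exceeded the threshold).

-4 dBFS

The compressed level sits -28 − (-44) = 16 dB over threshold.
Undo the ratio: input overshoot = 16 × 2.5 = 40 dB, giving input = -4 dBFS.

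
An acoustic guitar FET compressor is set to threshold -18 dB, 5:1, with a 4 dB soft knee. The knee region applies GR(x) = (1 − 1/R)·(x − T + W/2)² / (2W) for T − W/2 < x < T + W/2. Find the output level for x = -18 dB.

-18.4 dB

x − T + W/2 = -18 − (-18) + 2 = 2.
GR = (1 − 1/5) × 2² / 8 = 0.8 × 4 / 8 = 0.4 dB.
Output = -18 − 0.4 = -18.4 dB.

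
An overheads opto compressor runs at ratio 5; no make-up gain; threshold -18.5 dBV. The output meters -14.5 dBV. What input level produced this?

1.5 dBV

The compressed level sits -14.5 − (-18.5) = 4 dB over threshold.
Undo the ratio: input overshoot = 4 × 5 = 20 dB, giving input = 1.5 dBV.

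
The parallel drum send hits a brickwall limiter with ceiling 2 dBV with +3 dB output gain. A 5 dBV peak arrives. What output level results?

The limiter clamps the peak to its 2 dBV ceiling.
Output gain then adds 3 dB: 2 + 3 = 5 dBV.

5 dBV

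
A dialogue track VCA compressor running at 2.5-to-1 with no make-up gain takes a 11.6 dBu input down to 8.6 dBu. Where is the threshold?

Gain reduction = 11.6 − 8.6 = 3 dB; output overshoot = GR / (R − 1) = 3 / 1.5 = 2 dB.
Threshold = output − output overshoot = 8.6 − 2 = 6.6 dBu.

6.6 dBu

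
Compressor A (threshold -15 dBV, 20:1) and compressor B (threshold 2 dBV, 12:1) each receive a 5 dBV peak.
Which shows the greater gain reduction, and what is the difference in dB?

A, by 16.25 dB

A: 20 dB over, compressed to 1 dB over, so 19 dB of GR.
B: 3 dB over, compressed to 0.25 dB over, so 2.75 dB of GR.
A applies 16.25 dB more gain reduction.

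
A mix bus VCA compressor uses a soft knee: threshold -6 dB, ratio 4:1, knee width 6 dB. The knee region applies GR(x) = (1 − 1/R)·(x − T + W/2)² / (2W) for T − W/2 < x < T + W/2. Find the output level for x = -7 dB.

x − T + W/2 = -7 − (-6) + 3 = 2.
GR = (1 − 1/4) × 2² / 12 = 0.75 × 4 / 12 = 0.25 dB.
Output = -7 − 0.25 = -7.25 dB.

-7.25 dB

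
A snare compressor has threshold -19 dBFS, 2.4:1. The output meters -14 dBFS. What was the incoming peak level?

That's 5 dB above the -19 dBFS threshold.
Before 2.4:1 compression the overshoot was 5 × 2.4 = 12 dB, so input = -19 + 12 = -7 dBFS.

-7 dBFS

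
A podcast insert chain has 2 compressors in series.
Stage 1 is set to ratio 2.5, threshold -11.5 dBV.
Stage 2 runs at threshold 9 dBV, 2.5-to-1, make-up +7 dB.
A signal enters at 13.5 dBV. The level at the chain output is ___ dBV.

Stage 1: 13.5 dBV is 25 dB over -11.5 dBV; at 2.5:1 that becomes 10 dB over, giving -1.5 dBV.
Stage 2: -1.5 dBV ≤ 9 dBV, so stage 2 doesn't engage; make-up brings it to 5.5 dBV.

5.5 dBV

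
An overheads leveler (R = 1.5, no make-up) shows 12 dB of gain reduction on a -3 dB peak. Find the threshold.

-39 dB

Gain reduction = -3 − (-15) = 12 dB; output overshoot = GR / (R − 1) = 12 / 0.5 = 24 dB.
Threshold = output − output overshoot = -15 − 24 = -39 dB.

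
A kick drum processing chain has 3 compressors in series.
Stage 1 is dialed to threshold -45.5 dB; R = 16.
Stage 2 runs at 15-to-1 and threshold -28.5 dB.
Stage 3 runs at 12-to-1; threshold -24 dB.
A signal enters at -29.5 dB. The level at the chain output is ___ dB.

-44.5 dB

Stage 1: -29.5 dB is 16 dB over -45.5 dB; at 16:1 that becomes 1 dB over, giving -44.5 dB.
Stage 2: -44.5 dB is at or below the -28.5 dB threshold — no compression; output -44.5 dB.
Stage 3: -44.5 dB is at or below the -24 dB threshold — no compression; output -44.5 dB.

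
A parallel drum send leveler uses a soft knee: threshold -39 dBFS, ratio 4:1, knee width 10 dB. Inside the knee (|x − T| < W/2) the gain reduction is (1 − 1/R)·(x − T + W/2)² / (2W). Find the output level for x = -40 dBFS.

-40.6 dBFS

x − T + W/2 = -40 − (-39) + 5 = 4.
GR = (1 − 1/4) × 4² / 20 = 0.75 × 16 / 20 = 0.6 dB.
Output = -40 − 0.6 = -40.6 dBFS.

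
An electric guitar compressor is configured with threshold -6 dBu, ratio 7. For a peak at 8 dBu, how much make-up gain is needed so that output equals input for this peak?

12 dB

Overshoot 14 dB → 14/7 = 2 dB after compression, so the compressed level is -6 + 2 = -4 dBu.
Make-up = target − compressed = 8 − (-4) = 12 dB.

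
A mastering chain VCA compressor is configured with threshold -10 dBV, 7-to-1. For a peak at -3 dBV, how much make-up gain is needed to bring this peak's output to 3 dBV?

12 dB

Overshoot 7 dB → 7/7 = 1 dB after compression, so the compressed level is -10 + 1 = -9 dBV.
Make-up = target − compressed = 3 − (-9) = 12 dB.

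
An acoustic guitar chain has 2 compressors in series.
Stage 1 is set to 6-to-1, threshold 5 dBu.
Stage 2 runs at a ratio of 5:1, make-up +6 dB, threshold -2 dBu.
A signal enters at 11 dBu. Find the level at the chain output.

5.6 dBu

Stage 1: 6 dB above 5 dBu, reduced 6:1 to 1 dB above → 6 dBu.
Stage 2: overshoot 8 dB → 8/5 = 1.6 dB → -0.4 dBu; +6 dB make-up → 5.6 dBu.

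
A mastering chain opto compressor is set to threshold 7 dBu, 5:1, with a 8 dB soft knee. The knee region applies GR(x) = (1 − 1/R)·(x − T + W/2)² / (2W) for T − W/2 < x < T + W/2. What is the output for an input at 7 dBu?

x − T + W/2 = 7 − 7 + 4 = 4.
GR = (1 − 1/5) × 4² / 16 = 0.8 × 16 / 16 = 0.8 dB.
Output = 7 − 0.8 = 6.2 dBu.

6.2 dBu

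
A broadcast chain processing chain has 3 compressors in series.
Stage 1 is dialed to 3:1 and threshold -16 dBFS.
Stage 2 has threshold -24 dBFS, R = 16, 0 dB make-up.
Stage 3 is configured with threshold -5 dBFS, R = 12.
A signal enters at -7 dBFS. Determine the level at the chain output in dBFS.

Stage 1: 9 dB above -16 dBFS, reduced 3:1 to 3 dB above → -13 dBFS.
Stage 2: overshoot 11 dB → 11/16 = 0.6875 dB → -23.3125 dBFS.
Stage 3: below threshold (-23.3125 ≤ -5); passes unchanged; output -23.3125 dBFS.

-23.3125 dBFS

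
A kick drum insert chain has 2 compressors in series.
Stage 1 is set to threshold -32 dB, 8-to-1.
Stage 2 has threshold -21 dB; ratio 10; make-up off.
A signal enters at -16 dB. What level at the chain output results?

-30 dB

Stage 1: overshoot 16 dB → 16/8 = 2 dB → -30 dB.
Stage 2: -30 dB is at or below the -21 dB threshold — no compression; output -30 dB.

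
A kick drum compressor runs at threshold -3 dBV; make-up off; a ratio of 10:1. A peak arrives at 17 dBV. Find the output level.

Overshoot: 17 − (-3) = 20 dB.
The 20 dB excess becomes 2 dB after 10:1 reduction.
Output = -3 + 2 = -1 dBV.

-1 dBV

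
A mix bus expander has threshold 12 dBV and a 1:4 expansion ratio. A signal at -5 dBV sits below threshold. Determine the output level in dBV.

Undershoot = 12 − (-5) = 17 dB.
At 1:4, that expands to 68 dB under threshold.
Output = 12 − 68 = -56 dBV.

-56 dBV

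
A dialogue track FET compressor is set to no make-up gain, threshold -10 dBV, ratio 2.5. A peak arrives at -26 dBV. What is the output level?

-26 dBV is 16 dB below the -10 dBV threshold, so no gain reduction is applied.
Output = input = -26 dBV.

-26 dBV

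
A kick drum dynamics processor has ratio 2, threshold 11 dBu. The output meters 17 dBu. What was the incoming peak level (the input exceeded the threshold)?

23 dBu

The compressed level sits 17 − 11 = 6 dB over threshold.
Undo the ratio: input overshoot = 6 × 2 = 12 dB, giving input = 23 dBu.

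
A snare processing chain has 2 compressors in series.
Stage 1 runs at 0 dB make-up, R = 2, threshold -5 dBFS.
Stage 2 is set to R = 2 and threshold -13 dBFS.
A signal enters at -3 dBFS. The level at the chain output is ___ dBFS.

Stage 1: overshoot 2 dB → 2/2 = 1 dB → -4 dBFS.
Stage 2: overshoot 9 dB → 9/2 = 4.5 dB → -8.5 dBFS.

-8.5 dBFS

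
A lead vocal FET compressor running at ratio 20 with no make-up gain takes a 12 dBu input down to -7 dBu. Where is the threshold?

-8 dBu

Gain reduction = 12 − (-7) = 19 dB; output overshoot = GR / (R − 1) = 19 / 19 = 1 dB.
Threshold = output − output overshoot = -7 − 1 = -8 dBu.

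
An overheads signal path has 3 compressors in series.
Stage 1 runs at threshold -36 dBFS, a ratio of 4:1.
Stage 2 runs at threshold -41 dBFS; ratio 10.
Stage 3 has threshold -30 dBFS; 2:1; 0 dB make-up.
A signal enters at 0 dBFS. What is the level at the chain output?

Stage 1: overshoot 36 dB → 36/4 = 9 dB → -27 dBFS.
Stage 2: 14 dB above -41 dBFS, reduced 10:1 to 1.4 dB above → -39.6 dBFS.
Stage 3: -39.6 dBFS ≤ -30 dBFS, so stage 3 doesn't engage; output -39.6 dBFS.

-39.6 dBFS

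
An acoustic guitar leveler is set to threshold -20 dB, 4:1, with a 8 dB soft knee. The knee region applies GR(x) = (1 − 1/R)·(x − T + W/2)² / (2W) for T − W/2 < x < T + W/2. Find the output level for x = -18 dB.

-19.6875 dB

x − T + W/2 = -18 − (-20) + 4 = 6.
GR = (1 − 1/4) × 6² / 16 = 0.75 × 36 / 16 = 1.6875 dB.
Output = -18 − 1.6875 = -19.6875 dB.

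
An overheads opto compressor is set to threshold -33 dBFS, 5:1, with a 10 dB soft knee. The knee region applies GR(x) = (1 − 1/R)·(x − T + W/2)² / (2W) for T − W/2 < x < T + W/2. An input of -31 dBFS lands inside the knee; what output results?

x − T + W/2 = -31 − (-33) + 5 = 7.
GR = (1 − 1/5) × 7² / 20 = 0.8 × 49 / 20 = 1.96 dB.
Output = -31 − 1.96 = -32.96 dBFS.

-32.96 dBFS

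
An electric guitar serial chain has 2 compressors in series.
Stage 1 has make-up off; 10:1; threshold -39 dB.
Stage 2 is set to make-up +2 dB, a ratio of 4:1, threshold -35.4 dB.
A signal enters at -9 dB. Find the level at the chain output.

Stage 1: -9 dB is 30 dB over -39 dB; at 10:1 that becomes 3 dB over, giving -36 dB.
Stage 2: -36 dB ≤ -35.4 dB, so stage 2 doesn't engage; make-up brings it to -34 dB.

-34 dB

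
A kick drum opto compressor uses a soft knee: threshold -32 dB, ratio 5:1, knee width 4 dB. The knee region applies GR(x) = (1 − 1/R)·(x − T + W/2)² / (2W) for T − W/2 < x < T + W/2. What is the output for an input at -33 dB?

-33.1 dB

x − T + W/2 = -33 − (-32) + 2 = 1.
GR = (1 − 1/5) × 1² / 8 = 0.8 × 1 / 8 = 0.1 dB.
Output = -33 − 0.1 = -33.1 dB.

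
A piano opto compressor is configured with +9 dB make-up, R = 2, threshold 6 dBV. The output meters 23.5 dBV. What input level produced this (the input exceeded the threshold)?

23 dBV

Before make-up, the level was 23.5 − 9 = 14.5 dBV.
Post-compression overshoot = 14.5 − 6 = 8.5 dB.
Before 2:1 compression the overshoot was 8.5 × 2 = 17 dB, so input = 6 + 17 = 23 dBV.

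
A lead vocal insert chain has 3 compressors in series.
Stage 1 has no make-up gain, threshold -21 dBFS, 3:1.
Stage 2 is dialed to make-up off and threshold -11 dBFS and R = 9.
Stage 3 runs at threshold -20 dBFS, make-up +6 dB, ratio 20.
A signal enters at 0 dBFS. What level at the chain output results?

-13.7 dBFS

Stage 1: overshoot 21 dB → 21/3 = 7 dB → -14 dBFS.
Stage 2: -14 dBFS ≤ -11 dBFS, so stage 2 doesn't engage; output -14 dBFS.
Stage 3: -14 dBFS is 6 dB over -20 dBFS; at 20:1 that becomes 0.3 dB over, giving -19.7 dBFS; +6 dB make-up → -13.7 dBFS.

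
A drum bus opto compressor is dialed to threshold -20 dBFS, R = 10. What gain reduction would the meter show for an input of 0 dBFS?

18 dB

The signal is 20 dB above threshold.
A 10:1 ratio leaves 2 dB of that excess.
GR = overshoot in − overshoot out = 20 − 2 = 18 dB.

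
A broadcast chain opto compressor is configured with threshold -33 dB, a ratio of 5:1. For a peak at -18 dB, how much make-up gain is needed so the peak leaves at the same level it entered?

Without make-up, output = threshold + overshoot/5 = -33 + 3 = -30 dB.
Gap to target: 12 dB.

12 dB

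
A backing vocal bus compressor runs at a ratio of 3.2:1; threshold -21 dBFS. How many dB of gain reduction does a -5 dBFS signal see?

Overshoot = -5 − (-21) = 16 dB.
A 3.2:1 ratio leaves 5 dB of that excess.
GR = overshoot in − overshoot out = 16 − 5 = 11 dB.

11 dB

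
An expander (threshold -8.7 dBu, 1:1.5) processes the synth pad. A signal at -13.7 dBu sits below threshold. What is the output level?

Undershoot = (-8.7) − (-13.7) = 5 dB.
At 1:1.5, that expands to 7.5 dB under threshold.
Output = -8.7 − 7.5 = -16.2 dBu.

-16.2 dBu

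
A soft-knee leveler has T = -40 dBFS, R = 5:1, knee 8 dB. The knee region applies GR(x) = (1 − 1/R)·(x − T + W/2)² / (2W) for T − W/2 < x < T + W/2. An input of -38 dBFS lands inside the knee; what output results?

-39.8 dBFS

x − T + W/2 = -38 − (-40) + 4 = 6.
GR = (1 − 1/5) × 6² / 16 = 0.8 × 36 / 16 = 1.8 dB.
Output = -38 − 1.8 = -39.8 dBFS.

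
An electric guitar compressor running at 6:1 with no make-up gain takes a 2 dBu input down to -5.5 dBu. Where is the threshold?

-7 dBu

Input is 9 dB above T (since output overshoot × R = input overshoot: (-5.5 − T)·6 = 2 − T gives T = -7 dBu).
Check: -7 + (2 − (-7))/6 = -7 + 1.5 = -5.5 dBu. ✓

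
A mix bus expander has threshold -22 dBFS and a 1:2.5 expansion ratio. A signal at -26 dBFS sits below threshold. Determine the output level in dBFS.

The input is 4 dB below the -22 dBFS threshold.
A 1:2.5 expander multiplies undershoot by 2.5: 4 × 2.5 = 10 dB below threshold.
Output = -22 − 10 = -32 dBFS.

-32 dBFS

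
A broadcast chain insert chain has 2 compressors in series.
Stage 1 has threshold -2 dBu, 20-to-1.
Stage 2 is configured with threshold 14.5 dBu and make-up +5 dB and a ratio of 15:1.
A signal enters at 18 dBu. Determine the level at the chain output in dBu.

Stage 1: 20 dB above -2 dBu, reduced 20:1 to 1 dB above → -1 dBu.
Stage 2: -1 dBu is at or below the 14.5 dBu threshold — no compression; make-up brings it to 4 dBu.

4 dBu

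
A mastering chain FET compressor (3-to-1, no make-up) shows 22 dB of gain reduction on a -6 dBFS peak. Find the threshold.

Let T be the threshold. Output overshoot = (input overshoot)/R, so -28 − T = (-6 − T)/3.
3·(-28 − T) = -6 − T → 2·T = -84 − (-6) = -78.
T = -78/2 = -39 dBFS.

-39 dBFS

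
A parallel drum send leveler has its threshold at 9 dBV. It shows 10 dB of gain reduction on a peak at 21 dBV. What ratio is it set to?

6:1

Input overshoot = 21 − 9 = 12 dB.
Output overshoot = 12 − 10 = 2 dB.
Ratio = input overshoot / output overshoot = 12 / 2 = 6.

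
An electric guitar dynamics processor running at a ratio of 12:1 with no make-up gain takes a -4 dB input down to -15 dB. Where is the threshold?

-16 dB

Let T be the threshold. Output overshoot = (input overshoot)/R, so -15 − T = (-4 − T)/12.
12·(-15 − T) = -4 − T → 11·T = -180 − (-4) = -176.
T = -176/11 = -16 dB.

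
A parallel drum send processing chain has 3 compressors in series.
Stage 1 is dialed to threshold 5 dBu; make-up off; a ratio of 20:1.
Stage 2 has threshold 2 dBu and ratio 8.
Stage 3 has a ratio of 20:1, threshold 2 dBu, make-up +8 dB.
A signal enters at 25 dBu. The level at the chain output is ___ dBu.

Stage 1: overshoot 20 dB → 20/20 = 1 dB → 6 dBu.
Stage 2: 6 dBu is 4 dB over 2 dBu; at 8:1 that becomes 0.5 dB over, giving 2.5 dBu.
Stage 3: 0.5 dB above 2 dBu, reduced 20:1 to 0.025 dB above → 2.025 dBu; +8 dB make-up → 10.025 dBu.

10.025 dBu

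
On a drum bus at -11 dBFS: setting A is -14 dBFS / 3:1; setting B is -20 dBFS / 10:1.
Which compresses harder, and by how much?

A: overshoot 3 dB → output overshoot 1 dB → GR 2 dB.
B: overshoot 9 dB → output overshoot 0.9 dB → GR 8.1 dB.
B reduces 6.1 dB more.

B, by 6.1 dB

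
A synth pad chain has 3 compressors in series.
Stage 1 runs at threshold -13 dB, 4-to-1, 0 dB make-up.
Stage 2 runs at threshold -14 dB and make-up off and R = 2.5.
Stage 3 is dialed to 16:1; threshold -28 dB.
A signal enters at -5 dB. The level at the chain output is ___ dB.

Stage 1: 8 dB above -13 dB, reduced 4:1 to 2 dB above → -11 dB.
Stage 2: overshoot 3 dB → 3/2.5 = 1.2 dB → -12.8 dB.
Stage 3: 15.2 dB above -28 dB, reduced 16:1 to 0.95 dB above → -27.05 dB.

-27.05 dB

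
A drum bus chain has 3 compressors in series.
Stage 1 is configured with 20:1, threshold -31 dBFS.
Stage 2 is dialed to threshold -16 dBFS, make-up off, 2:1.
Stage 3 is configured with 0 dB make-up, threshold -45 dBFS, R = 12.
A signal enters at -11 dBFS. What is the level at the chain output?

Stage 1: -11 dBFS is 20 dB over -31 dBFS; at 20:1 that becomes 1 dB over, giving -30 dBFS.
Stage 2: below threshold (-30 ≤ -16); passes unchanged; output -30 dBFS.
Stage 3: overshoot 15 dB → 15/12 = 1.25 dB → -43.75 dBFS.

-43.75 dBFS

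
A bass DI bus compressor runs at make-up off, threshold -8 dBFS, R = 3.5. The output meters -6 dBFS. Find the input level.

Post-compression overshoot = -6 − (-8) = 2 dB.
Input overshoot = R × output overshoot = 7 dB → input = -8 + 7 = -1 dBFS.

-1 dBFS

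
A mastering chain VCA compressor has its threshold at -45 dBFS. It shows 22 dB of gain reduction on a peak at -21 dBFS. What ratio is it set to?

Input overshoot = -21 − (-45) = 24 dB.
Output overshoot = 24 − 22 = 2 dB.
Ratio = input overshoot / output overshoot = 24 / 2 = 12.

12:1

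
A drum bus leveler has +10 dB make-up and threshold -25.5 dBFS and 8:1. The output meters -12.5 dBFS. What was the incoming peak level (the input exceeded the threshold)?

Stripping the +10 dB make-up gives -22.5 dBFS at the gain stage.
That's 3 dB above the -25.5 dBFS threshold.
Before 8:1 compression the overshoot was 3 × 8 = 24 dB, so input = -25.5 + 24 = -1.5 dBFS.

-1.5 dBFS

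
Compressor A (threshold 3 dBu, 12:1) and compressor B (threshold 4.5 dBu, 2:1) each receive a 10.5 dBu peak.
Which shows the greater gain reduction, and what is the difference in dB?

A, by 3.875 dB

A: 7.5 dB over, compressed to 0.625 dB over, so 6.875 dB of GR.
B: 6 dB over, compressed to 3 dB over, so 3 dB of GR.
A applies 3.875 dB more gain reduction.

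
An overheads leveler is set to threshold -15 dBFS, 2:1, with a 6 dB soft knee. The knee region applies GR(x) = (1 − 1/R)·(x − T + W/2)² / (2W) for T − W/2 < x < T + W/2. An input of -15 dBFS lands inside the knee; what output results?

-15.375 dBFS

x − T + W/2 = -15 − (-15) + 3 = 3.
GR = (1 − 1/2) × 3² / 12 = 0.5 × 9 / 12 = 0.375 dB.
Output = -15 − 0.375 = -15.375 dBFS.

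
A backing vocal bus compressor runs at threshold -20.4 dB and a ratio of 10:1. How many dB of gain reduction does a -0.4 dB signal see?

-0.4 dB exceeds the threshold by 20 dB.
After 10:1 compression the overshoot becomes 20/10 = 2 dB.
GR = overshoot in − overshoot out = 20 − 2 = 18 dB.

18 dB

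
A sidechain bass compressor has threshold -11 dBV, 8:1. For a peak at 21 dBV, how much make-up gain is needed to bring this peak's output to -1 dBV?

Without make-up, output = threshold + overshoot/8 = -11 + 4 = -7 dBV.
Gap to target: 6 dB.

6 dB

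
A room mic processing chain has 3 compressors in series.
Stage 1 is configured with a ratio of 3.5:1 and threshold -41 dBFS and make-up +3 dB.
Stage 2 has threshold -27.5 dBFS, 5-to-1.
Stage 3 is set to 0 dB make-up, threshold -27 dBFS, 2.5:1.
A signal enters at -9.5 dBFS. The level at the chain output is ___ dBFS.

Stage 1: overshoot 31.5 dB → 31.5/3.5 = 9 dB → -32 dBFS; +3 dB make-up → -29 dBFS.
Stage 2: -29 dBFS is at or below the -27.5 dBFS threshold — no compression; output -29 dBFS.
Stage 3: -29 dBFS ≤ -27 dBFS, so stage 3 doesn't engage; output -29 dBFS.

-29 dBFS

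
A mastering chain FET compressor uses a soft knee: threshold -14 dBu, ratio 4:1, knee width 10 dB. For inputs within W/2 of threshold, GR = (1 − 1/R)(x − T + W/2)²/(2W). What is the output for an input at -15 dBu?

-15.6 dBu

x − T + W/2 = -15 − (-14) + 5 = 4.
GR = (1 − 1/4) × 4² / 20 = 0.75 × 16 / 20 = 0.6 dB.
Output = -15 − 0.6 = -15.6 dBu.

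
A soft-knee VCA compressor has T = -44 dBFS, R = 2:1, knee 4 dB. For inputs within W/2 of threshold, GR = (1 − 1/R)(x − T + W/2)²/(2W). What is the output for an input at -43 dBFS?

x − T + W/2 = -43 − (-44) + 2 = 3.
GR = (1 − 1/2) × 3² / 8 = 0.5 × 9 / 8 = 0.5625 dB.
Output = -43 − 0.5625 = -43.5625 dBFS.

-43.5625 dBFS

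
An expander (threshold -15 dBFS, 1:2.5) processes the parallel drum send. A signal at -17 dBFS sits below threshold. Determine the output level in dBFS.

Undershoot = (-15) − (-17) = 2 dB.
At 1:2.5, that expands to 5 dB under threshold.
Output = -15 − 5 = -20 dBFS.

-20 dBFS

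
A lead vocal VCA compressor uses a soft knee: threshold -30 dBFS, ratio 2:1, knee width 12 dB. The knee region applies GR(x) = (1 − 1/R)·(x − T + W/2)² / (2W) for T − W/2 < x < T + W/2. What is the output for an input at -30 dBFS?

x − T + W/2 = -30 − (-30) + 6 = 6.
GR = (1 − 1/2) × 6² / 24 = 0.5 × 36 / 24 = 0.75 dB.
Output = -30 − 0.75 = -30.75 dBFS.

-30.75 dBFS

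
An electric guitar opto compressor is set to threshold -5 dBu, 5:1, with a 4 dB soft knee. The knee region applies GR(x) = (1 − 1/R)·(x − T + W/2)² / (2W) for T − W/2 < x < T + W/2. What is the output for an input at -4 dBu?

-4.9 dBu

x − T + W/2 = -4 − (-5) + 2 = 3.
GR = (1 − 1/5) × 3² / 8 = 0.8 × 9 / 8 = 0.9 dB.
Output = -4 − 0.9 = -4.9 dBu.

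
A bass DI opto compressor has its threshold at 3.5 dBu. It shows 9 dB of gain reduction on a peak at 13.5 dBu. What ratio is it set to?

Input overshoot = 13.5 − 3.5 = 10 dB.
Output overshoot = 10 − 9 = 1 dB.
Ratio = input overshoot / output overshoot = 10 / 1 = 10.

10:1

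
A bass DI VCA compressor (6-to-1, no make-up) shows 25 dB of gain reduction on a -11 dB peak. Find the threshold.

Gain reduction = -11 − (-36) = 25 dB; output overshoot = GR / (R − 1) = 25 / 5 = 5 dB.
Threshold = output − output overshoot = -36 − 5 = -41 dB.

-41 dB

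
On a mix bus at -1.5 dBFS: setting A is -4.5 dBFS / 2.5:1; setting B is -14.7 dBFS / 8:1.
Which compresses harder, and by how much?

A: 3 dB over, compressed to 1.2 dB over, so 1.8 dB of GR.
B: 13.2 dB over, compressed to 1.65 dB over, so 11.55 dB of GR.
Difference: 9.75 dB in favour of B.

B, by 9.75 dB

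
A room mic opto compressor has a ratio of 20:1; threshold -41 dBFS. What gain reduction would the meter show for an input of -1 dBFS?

38 dB

-1 dBFS exceeds the threshold by 40 dB.
After 20:1 compression the overshoot becomes 40/20 = 2 dB.
GR = overshoot in − overshoot out = 40 − 2 = 38 dB.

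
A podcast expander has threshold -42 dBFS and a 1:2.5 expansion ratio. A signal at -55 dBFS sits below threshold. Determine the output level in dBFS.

-74.5 dBFS

Undershoot = (-42) − (-55) = 13 dB.
At 1:2.5, that expands to 32.5 dB under threshold.
Output = -42 − 32.5 = -74.5 dBFS.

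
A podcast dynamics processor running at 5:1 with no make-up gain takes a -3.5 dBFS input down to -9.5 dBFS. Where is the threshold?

Gain reduction = -3.5 − (-9.5) = 6 dB; output overshoot = GR / (R − 1) = 6 / 4 = 1.5 dB.
Threshold = output − output overshoot = -9.5 − 1.5 = -11 dBFS.

-11 dBFS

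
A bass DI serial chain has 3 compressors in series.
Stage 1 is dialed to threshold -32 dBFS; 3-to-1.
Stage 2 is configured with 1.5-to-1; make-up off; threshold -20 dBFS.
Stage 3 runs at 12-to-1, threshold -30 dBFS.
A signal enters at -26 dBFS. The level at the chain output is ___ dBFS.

Stage 1: overshoot 6 dB → 6/3 = 2 dB → -30 dBFS.
Stage 2: -30 dBFS is at or below the -20 dBFS threshold — no compression; output -30 dBFS.
Stage 3: -30 dBFS ≤ -30 dBFS, so stage 3 doesn't engage; output -30 dBFS.

-30 dBFS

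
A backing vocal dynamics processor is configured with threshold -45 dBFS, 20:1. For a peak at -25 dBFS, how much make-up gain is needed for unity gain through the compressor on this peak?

19 dB

Overshoot 20 dB → 20/20 = 1 dB after compression, so the compressed level is -45 + 1 = -44 dBFS.
Make-up = target − compressed = -25 − (-44) = 19 dB.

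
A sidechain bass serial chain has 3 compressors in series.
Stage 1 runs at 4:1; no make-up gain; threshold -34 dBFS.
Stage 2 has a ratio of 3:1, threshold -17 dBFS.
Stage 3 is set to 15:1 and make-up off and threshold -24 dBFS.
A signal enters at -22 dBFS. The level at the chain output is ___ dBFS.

Stage 1: -22 dBFS is 12 dB over -34 dBFS; at 4:1 that becomes 3 dB over, giving -31 dBFS.
Stage 2: -31 dBFS is at or below the -17 dBFS threshold — no compression; output -31 dBFS.
Stage 3: below threshold (-31 ≤ -24); passes unchanged; output -31 dBFS.

-31 dBFS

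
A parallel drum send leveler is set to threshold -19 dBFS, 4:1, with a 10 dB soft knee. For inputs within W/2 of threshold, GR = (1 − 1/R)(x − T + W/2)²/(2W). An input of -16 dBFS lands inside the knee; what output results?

-18.4 dBFS

x − T + W/2 = -16 − (-19) + 5 = 8.
GR = (1 − 1/4) × 8² / 20 = 0.75 × 64 / 20 = 2.4 dB.
Output = -16 − 2.4 = -18.4 dBFS.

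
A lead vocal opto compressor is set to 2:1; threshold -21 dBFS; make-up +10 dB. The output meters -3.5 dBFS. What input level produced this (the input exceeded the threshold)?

-6 dBFS

Remove make-up: -3.5 − 10 = -13.5 dBFS.
Post-compression overshoot = -13.5 − (-21) = 7.5 dB.
Undo the ratio: input overshoot = 7.5 × 2 = 15 dB, giving input = -6 dBFS.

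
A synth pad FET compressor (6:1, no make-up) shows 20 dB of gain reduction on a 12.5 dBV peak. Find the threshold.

-11.5 dBV

Let T be the threshold. Output overshoot = (input overshoot)/R, so -7.5 − T = (12.5 − T)/6.
6·(-7.5 − T) = 12.5 − T → 5·T = -45 − 12.5 = -57.5.
T = -57.5/5 = -11.5 dBV.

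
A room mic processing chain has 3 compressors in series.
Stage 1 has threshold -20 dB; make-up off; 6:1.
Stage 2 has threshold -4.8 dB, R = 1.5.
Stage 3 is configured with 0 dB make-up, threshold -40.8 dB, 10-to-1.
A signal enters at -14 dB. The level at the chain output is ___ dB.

Stage 1: -14 dB is 6 dB over -20 dB; at 6:1 that becomes 1 dB over, giving -19 dB.
Stage 2: below threshold (-19 ≤ -4.8); passes unchanged; output -19 dB.
Stage 3: 21.8 dB above -40.8 dB, reduced 10:1 to 2.18 dB above → -38.62 dB.

-38.62 dB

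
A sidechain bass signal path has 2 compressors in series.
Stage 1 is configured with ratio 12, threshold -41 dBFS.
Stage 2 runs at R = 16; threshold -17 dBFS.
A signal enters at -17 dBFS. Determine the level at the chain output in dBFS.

Stage 1: overshoot 24 dB → 24/12 = 2 dB → -39 dBFS.
Stage 2: -39 dBFS ≤ -17 dBFS, so stage 2 doesn't engage; output -39 dBFS.

-39 dBFS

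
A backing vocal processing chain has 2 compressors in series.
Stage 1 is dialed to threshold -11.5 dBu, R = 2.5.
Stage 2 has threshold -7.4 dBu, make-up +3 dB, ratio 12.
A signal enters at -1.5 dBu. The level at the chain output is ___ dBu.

Stage 1: overshoot 10 dB → 10/2.5 = 4 dB → -7.5 dBu.
Stage 2: below threshold (-7.5 ≤ -7.4); passes unchanged; make-up brings it to -4.5 dBu.

-4.5 dBu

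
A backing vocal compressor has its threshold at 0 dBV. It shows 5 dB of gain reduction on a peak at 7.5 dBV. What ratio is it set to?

Input overshoot = 7.5 − 0 = 7.5 dB.
Output overshoot = 7.5 − 5 = 2.5 dB.
Ratio = input overshoot / output overshoot = 7.5 / 2.5 = 3.

3:1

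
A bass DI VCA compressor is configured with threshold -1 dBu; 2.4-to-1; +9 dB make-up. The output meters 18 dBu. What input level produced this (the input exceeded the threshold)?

23 dBu

Remove make-up: 18 − 9 = 9 dBu.
The compressed level sits 9 − (-1) = 10 dB over threshold.
Undo the ratio: input overshoot = 10 × 2.4 = 24 dB, giving input = 23 dBu.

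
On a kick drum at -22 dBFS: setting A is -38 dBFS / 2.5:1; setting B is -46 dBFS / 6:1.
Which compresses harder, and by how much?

A: 16 dB over, compressed to 6.4 dB over, so 9.6 dB of GR.
B: 24 dB over, compressed to 4 dB over, so 20 dB of GR.
Difference: 10.4 dB in favour of B.

B, by 10.4 dB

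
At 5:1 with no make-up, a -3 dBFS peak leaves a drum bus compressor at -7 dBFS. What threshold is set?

Gain reduction = -3 − (-7) = 4 dB; output overshoot = GR / (R − 1) = 4 / 4 = 1 dB.
Threshold = output − output overshoot = -7 − 1 = -8 dBFS.

-8 dBFS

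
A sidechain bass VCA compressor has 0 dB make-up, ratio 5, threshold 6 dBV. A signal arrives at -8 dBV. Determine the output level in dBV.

-8 dBV

-8 dBV is 14 dB below the 6 dBV threshold, so no gain reduction is applied.
Output = input = -8 dBV.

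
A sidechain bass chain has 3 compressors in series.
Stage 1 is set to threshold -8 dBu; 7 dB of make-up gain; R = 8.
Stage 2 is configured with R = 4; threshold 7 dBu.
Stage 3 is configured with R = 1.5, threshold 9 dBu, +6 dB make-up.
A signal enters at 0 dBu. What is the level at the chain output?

6 dBu

Stage 1: 0 dBu is 8 dB over -8 dBu; at 8:1 that becomes 1 dB over, giving -7 dBu; +7 dB make-up → 0 dBu.
Stage 2: 0 dBu is at or below the 7 dBu threshold — no compression; output 0 dBu.
Stage 3: 0 dBu ≤ 9 dBu, so stage 3 doesn't engage; make-up brings it to 6 dBu.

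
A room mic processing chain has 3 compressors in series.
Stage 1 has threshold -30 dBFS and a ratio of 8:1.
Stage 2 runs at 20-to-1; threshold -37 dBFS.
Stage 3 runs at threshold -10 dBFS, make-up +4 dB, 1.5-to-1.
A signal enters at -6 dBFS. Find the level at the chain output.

-32.5 dBFS

Stage 1: overshoot 24 dB → 24/8 = 3 dB → -27 dBFS.
Stage 2: 10 dB above -37 dBFS, reduced 20:1 to 0.5 dB above → -36.5 dBFS.
Stage 3: -36.5 dBFS is at or below the -10 dBFS threshold — no compression; make-up brings it to -32.5 dBFS.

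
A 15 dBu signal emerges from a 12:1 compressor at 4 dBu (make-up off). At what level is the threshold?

3 dBu

Let T be the threshold. Output overshoot = (input overshoot)/R, so 4 − T = (15 − T)/12.
12·(4 − T) = 15 − T → 11·T = 48 − 15 = 33.
T = 33/11 = 3 dBu.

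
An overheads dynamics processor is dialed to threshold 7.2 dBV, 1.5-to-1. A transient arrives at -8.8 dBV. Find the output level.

-8.8 dBV

-8.8 dBV is 16 dB below the 7.2 dBV threshold, so no gain reduction is applied.
Output = input = -8.8 dBV.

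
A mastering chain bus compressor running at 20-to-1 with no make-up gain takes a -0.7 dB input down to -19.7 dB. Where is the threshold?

Gain reduction = -0.7 − (-19.7) = 19 dB; output overshoot = GR / (R − 1) = 19 / 19 = 1 dB.
Threshold = output − output overshoot = -19.7 − 1 = -20.7 dB.

-20.7 dB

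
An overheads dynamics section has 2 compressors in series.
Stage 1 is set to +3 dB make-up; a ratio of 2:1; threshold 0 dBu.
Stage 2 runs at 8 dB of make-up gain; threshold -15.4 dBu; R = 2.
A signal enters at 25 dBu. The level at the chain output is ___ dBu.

Stage 1: 25 dBu is 25 dB over 0 dBu; at 2:1 that becomes 12.5 dB over, giving 12.5 dBu; +3 dB make-up → 15.5 dBu.
Stage 2: overshoot 30.9 dB → 30.9/2 = 15.45 dB → 0.05 dBu; +8 dB make-up → 8.05 dBu.

8.05 dBu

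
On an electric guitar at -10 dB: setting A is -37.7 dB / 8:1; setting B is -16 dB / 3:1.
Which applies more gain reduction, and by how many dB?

A: overshoot 27.7 dB → output overshoot 3.4625 dB → GR 24.2375 dB.
B: overshoot 6 dB → output overshoot 2 dB → GR 4 dB.
Difference: 20.2375 dB in favour of A.

A, by 20.2375 dB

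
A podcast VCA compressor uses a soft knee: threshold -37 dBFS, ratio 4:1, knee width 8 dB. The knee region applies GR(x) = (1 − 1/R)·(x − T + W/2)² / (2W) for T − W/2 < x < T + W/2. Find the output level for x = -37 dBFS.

-37.75 dBFS

x − T + W/2 = -37 − (-37) + 4 = 4.
GR = (1 − 1/4) × 4² / 16 = 0.75 × 16 / 16 = 0.75 dB.
Output = -37 − 0.75 = -37.75 dBFS.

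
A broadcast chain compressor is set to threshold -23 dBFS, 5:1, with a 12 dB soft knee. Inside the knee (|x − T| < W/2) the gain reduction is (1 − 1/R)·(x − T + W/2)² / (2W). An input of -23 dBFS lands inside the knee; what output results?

-24.2 dBFS

x − T + W/2 = -23 − (-23) + 6 = 6.
GR = (1 − 1/5) × 6² / 24 = 0.8 × 36 / 24 = 1.2 dB.
Output = -23 − 1.2 = -24.2 dBFS.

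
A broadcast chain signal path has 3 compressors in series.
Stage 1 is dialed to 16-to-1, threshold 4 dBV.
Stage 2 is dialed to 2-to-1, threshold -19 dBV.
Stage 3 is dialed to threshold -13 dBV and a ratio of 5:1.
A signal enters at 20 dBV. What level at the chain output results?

Stage 1: 20 dBV is 16 dB over 4 dBV; at 16:1 that becomes 1 dB over, giving 5 dBV.
Stage 2: 24 dB above -19 dBV, reduced 2:1 to 12 dB above → -7 dBV.
Stage 3: overshoot 6 dB → 6/5 = 1.2 dB → -11.8 dBV.

-11.8 dBV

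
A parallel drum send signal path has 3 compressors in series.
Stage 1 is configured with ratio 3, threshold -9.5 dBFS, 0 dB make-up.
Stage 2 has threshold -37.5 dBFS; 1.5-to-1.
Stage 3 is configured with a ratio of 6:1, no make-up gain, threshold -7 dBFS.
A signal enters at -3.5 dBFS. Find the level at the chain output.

-17.5 dBFS

Stage 1: -3.5 dBFS is 6 dB over -9.5 dBFS; at 3:1 that becomes 2 dB over, giving -7.5 dBFS.
Stage 2: overshoot 30 dB → 30/1.5 = 20 dB → -17.5 dBFS.
Stage 3: -17.5 dBFS ≤ -7 dBFS, so stage 3 doesn't engage; output -17.5 dBFS.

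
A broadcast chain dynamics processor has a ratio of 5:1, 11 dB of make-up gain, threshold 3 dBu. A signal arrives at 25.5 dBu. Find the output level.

18.5 dBu

The input is 22.5 dB above the 3 dBu threshold.
At 5:1 the overshoot is divided by 5, leaving 4.5 dB above threshold.
So the level is 3 + 4.5 = 7.5 dBu; make-up adds 11 dB, giving 18.5 dBu.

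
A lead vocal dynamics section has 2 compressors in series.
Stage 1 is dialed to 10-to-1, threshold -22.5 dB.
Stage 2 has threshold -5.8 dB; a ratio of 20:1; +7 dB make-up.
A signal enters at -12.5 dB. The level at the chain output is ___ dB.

Stage 1: overshoot 10 dB → 10/10 = 1 dB → -21.5 dB.
Stage 2: -21.5 dB is at or below the -5.8 dB threshold — no compression; make-up brings it to -14.5 dB.

-14.5 dB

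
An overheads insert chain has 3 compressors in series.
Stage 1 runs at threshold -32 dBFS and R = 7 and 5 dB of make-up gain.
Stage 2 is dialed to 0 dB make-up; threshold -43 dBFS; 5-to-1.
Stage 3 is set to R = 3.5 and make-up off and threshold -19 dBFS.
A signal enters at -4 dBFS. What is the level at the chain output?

-39 dBFS

Stage 1: 28 dB above -32 dBFS, reduced 7:1 to 4 dB above → -28 dBFS; +5 dB make-up → -23 dBFS.
Stage 2: 20 dB above -43 dBFS, reduced 5:1 to 4 dB above → -39 dBFS.
Stage 3: -39 dBFS ≤ -19 dBFS, so stage 3 doesn't engage; output -39 dBFS.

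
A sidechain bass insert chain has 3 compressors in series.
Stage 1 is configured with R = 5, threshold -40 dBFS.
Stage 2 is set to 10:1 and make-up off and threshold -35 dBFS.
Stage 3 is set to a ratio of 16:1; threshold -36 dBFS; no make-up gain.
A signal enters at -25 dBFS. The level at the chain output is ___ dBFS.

Stage 1: -25 dBFS is 15 dB over -40 dBFS; at 5:1 that becomes 3 dB over, giving -37 dBFS.
Stage 2: -37 dBFS ≤ -35 dBFS, so stage 2 doesn't engage; output -37 dBFS.
Stage 3: below threshold (-37 ≤ -36); passes unchanged; output -37 dBFS.

-37 dBFS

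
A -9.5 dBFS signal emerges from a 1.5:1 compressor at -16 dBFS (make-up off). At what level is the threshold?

Let T be the threshold. Output overshoot = (input overshoot)/R, so -16 − T = (-9.5 − T)/1.5.
1.5·(-16 − T) = -9.5 − T → 0.5·T = -24 − (-9.5) = -14.5.
T = -14.5/0.5 = -29 dBFS.

-29 dBFS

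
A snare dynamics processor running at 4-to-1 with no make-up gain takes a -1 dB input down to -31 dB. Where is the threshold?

Input is 40 dB above T (since output overshoot × R = input overshoot: (-31 − T)·4 = -1 − T gives T = -41 dB).
Check: -41 + (-1 − (-41))/4 = -41 + 10 = -31 dB. ✓

-41 dB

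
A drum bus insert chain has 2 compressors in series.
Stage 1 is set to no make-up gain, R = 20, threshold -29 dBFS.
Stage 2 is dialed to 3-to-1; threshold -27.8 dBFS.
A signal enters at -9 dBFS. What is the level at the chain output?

-28 dBFS

Stage 1: -9 dBFS is 20 dB over -29 dBFS; at 20:1 that becomes 1 dB over, giving -28 dBFS.
Stage 2: -28 dBFS ≤ -27.8 dBFS, so stage 2 doesn't engage; output -28 dBFS.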